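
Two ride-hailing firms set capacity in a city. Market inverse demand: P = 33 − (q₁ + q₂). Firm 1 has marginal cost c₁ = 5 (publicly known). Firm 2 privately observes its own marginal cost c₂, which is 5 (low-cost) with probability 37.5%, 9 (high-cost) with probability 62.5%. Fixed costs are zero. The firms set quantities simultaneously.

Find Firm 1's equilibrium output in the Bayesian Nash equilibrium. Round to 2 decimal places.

10.17

Type-c best response for Firm 2: q₂(c) = (33 − c)/2 − q₁/2.
Firm 1 maximizes expected profit; its first-order condition is 33 − 2q₁ − E[q₂] − 5 = 0.
Substituting E[q₂] and solving: E[c₂] = 7.5, so q₁ = (33 − 2·5 + 7.5)/3 = 10.1667.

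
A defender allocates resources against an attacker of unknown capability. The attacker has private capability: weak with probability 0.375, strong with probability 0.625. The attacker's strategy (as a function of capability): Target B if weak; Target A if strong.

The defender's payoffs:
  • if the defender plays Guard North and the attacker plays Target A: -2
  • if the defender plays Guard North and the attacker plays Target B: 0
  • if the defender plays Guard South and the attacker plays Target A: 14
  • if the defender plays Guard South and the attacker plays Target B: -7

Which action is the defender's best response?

Compute the defender's expected payoff for each action, taking the expectation over the attacker's type.
E[Guard North] = 0.375·(0) + 0.625·(-2) = -1.25
E[Guard South] = 0.375·(-7) + 0.625·(14) = 6.125
Best response: Guard South (6.125 is the largest).

Guard South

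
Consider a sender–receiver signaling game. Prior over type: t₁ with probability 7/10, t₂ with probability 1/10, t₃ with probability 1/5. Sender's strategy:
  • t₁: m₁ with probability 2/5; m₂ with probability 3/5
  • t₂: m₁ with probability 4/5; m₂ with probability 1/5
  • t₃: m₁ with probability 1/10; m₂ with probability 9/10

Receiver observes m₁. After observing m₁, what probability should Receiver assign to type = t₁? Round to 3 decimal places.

P(m₁) = (7/10)·(2/5) + (1/10)·(4/5) + (1/5)·(1/10) = 19/50
P(t₁ | m₁) = ((7/10)·(2/5)) / (19/50) = (7/25) / (19/50) = 14/19

0.737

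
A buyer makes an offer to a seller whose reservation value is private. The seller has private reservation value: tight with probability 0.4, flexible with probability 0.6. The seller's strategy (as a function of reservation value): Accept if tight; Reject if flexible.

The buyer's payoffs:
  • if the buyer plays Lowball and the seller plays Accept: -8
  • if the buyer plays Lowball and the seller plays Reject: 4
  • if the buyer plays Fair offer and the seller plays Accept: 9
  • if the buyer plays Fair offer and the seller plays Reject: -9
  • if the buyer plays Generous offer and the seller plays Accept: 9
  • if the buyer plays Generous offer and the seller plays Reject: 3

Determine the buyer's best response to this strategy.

E[Lowball] = 0.4·(-8) + 0.6·(4) = -0.8
E[Fair offer] = 0.4·(9) + 0.6·(-9) = -1.8
E[Generous offer] = 0.4·(9) + 0.6·(3) = 5.4
Best response: Generous offer (5.4 is the largest).

Generous offer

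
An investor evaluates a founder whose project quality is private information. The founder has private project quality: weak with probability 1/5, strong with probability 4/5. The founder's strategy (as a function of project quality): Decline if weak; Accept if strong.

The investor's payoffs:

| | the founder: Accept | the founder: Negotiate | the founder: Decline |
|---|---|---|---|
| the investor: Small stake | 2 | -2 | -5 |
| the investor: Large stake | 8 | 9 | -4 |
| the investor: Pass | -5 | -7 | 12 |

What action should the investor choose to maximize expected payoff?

Large stake

E[Small stake] = 1/5·(-5) + 4/5·(2) = 3/5
E[Large stake] = 1/5·(-4) + 4/5·(8) = 28/5
E[Pass] = 1/5·(12) + 4/5·(-5) = -8/5
Best response: Large stake (28/5 is the largest).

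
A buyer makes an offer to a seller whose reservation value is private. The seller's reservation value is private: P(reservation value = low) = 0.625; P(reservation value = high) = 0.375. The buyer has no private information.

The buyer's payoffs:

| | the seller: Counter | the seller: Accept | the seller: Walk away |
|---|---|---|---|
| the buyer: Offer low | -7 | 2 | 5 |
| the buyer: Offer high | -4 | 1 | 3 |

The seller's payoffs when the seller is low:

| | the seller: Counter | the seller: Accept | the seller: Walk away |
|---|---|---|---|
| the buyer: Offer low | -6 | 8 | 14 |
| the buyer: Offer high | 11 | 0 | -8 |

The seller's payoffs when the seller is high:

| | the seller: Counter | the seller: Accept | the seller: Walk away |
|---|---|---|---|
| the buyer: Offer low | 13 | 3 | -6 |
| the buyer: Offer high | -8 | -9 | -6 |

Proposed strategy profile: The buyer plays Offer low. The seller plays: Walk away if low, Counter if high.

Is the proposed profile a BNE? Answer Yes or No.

Yes

A profile is a BNE iff every type of every player is best-responding given beliefs about the other side.
The buyer plays Offer low: E[Offer low] = 0.625·(5) + 0.375·(-7) = 0.5; E[Offer high] = 0.375. Best-responding. ✓
The seller (reservation value low), facing Offer low: Counter gives -6, Accept gives 8, Walk away gives 14. Proposed Walk away is best. ✓
The seller (reservation value high), facing Offer low: Counter gives 13, Accept gives 3, Walk away gives -6. Proposed Counter is best. ✓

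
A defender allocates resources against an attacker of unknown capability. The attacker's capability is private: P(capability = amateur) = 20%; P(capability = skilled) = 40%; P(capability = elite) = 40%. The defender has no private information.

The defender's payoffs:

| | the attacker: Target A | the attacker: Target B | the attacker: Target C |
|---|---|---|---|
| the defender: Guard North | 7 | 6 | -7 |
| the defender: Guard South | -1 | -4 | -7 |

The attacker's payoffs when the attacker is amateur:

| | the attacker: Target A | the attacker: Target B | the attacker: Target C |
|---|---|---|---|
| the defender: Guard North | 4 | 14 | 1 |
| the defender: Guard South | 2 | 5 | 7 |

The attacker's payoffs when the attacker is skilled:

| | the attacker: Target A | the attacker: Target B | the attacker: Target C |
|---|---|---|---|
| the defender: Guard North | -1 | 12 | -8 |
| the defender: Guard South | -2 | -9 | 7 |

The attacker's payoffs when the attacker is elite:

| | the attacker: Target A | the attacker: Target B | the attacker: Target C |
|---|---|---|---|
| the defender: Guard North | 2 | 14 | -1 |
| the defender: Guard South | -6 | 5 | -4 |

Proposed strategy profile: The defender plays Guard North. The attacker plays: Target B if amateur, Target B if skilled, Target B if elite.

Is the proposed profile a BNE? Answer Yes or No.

Yes

The defender plays Guard North: E[Guard North] = 0.2·(6) + 0.4·(6) + 0.4·(6) = 6; E[Guard South] = -4. Best-responding. ✓
The attacker (capability amateur), facing Guard North: Target A gives 4, Target B gives 14, Target C gives 1. Proposed Target B is best. ✓
The attacker (capability skilled), facing Guard North: Target A gives -1, Target B gives 12, Target C gives -8. Proposed Target B is best. ✓
The attacker (capability elite), facing Guard North: Target A gives 2, Target B gives 14, Target C gives -1. Proposed Target B is best. ✓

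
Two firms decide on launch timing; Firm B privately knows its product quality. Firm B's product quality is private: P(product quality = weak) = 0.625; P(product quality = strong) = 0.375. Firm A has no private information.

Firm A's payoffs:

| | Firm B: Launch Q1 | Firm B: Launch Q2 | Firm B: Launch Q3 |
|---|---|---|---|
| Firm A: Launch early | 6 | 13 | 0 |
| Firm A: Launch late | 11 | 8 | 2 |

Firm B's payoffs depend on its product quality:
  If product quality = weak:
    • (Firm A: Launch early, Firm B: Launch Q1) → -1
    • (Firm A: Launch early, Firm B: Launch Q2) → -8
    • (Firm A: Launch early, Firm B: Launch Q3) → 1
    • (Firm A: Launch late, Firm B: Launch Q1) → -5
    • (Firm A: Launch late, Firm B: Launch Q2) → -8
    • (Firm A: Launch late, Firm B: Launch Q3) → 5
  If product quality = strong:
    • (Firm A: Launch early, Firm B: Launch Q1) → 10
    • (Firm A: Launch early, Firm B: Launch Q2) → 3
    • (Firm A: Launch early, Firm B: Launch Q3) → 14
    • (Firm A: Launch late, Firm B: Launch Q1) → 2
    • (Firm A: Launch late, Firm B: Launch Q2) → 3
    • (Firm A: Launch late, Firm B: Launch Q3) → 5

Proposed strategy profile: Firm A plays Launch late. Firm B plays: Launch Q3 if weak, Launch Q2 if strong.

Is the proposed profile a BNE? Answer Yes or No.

Firm A plays Launch late: E[Launch late] = 0.625·(2) + 0.375·(8) = 4.25; E[Launch early] = 4.875. Not best-responding. ✗
Firm B (product quality weak), facing Launch late: Launch Q1 gives -5, Launch Q2 gives -8, Launch Q3 gives 5. Proposed Launch Q3 is best. ✓
Firm B (product quality strong), facing Launch late: Launch Q1 gives 2, Launch Q2 gives 3, Launch Q3 gives 5. Proposed Launch Q2 is not best — profitable deviation exists. ✗

No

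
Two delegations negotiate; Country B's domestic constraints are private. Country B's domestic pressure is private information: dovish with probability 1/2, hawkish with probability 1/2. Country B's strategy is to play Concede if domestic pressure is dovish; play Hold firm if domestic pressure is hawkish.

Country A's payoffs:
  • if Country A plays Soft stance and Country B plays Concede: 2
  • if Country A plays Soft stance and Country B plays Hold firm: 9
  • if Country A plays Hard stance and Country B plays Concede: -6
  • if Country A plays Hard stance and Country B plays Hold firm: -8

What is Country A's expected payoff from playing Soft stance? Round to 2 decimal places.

Take the expectation over Country B's domestic pressure, weighting each type's action by its prior probability.
E[Soft stance] = 1/2·2 + 1/2·9 = 1 + 9/2 = 11/2

5.50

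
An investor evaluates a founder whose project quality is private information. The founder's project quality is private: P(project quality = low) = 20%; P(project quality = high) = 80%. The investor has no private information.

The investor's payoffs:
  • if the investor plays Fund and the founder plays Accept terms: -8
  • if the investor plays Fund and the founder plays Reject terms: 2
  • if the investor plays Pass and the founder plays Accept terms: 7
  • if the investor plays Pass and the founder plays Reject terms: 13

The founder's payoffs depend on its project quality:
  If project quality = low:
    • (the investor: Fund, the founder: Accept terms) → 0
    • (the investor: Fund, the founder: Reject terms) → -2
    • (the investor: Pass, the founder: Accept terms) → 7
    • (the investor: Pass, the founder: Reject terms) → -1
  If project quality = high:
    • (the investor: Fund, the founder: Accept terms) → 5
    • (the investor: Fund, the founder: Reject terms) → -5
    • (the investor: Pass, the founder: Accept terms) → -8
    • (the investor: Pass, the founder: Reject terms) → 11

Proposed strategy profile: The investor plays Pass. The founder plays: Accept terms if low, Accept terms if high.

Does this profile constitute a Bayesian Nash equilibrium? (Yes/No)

The investor plays Pass: E[Pass] = 0.2·(7) + 0.8·(7) = 7; E[Fund] = -8. Best-responding. ✓
The founder (project quality low), facing Pass: Accept terms gives 7, Reject terms gives -1. Proposed Accept terms is best. ✓
The founder (project quality high), facing Pass: Accept terms gives -8, Reject terms gives 11. Proposed Accept terms is not best — profitable deviation exists. ✗

No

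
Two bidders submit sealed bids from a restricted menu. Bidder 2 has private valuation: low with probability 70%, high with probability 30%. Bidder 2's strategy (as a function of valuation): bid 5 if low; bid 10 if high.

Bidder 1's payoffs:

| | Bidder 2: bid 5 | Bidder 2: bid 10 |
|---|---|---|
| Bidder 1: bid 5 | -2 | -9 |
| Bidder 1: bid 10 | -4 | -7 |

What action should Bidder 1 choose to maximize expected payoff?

Compute Bidder 1's expected payoff for each action, taking the expectation over Bidder 2's type.
E[bid 5] = 0.7·(-2) + 0.3·(-9) = -4.1
E[bid 10] = 0.7·(-4) + 0.3·(-7) = -4.9
Best response: bid 5 (-4.1 is the largest).

bid 5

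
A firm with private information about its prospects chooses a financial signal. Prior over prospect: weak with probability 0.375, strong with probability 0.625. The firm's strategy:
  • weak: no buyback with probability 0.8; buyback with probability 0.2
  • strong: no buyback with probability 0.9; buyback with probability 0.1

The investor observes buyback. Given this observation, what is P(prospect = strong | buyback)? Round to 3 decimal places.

P(buyback) = 0.375·0.2 + 0.625·0.1 = 0.1375
P(strong | buyback) = (0.625·0.1) / 0.1375 = 0.0625 / 0.1375 = 0.454545

0.455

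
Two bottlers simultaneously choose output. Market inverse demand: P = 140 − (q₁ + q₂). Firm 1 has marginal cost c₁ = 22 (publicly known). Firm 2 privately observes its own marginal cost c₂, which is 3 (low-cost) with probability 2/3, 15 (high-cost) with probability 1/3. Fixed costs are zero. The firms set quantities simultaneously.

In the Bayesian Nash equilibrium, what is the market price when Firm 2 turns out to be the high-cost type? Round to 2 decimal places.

60.33

Firm 2 with cost c maximizes (140 − (q₁+q₂) − c)·q₂, giving q₂(c) = (140 − c − q₁)/2.
E[c₂] = 2/3·3 + 1/3·15 = 7
Firm 1's FOC against E[q₂] yields q₁ = (140 − 2·22 + E[c₂])/3 = (140 − 44 + 7)/3 = 34.3333.
q₂(high-cost) = 45.3333, so P = 140 − (34.3333 + 45.3333) = 60.3333.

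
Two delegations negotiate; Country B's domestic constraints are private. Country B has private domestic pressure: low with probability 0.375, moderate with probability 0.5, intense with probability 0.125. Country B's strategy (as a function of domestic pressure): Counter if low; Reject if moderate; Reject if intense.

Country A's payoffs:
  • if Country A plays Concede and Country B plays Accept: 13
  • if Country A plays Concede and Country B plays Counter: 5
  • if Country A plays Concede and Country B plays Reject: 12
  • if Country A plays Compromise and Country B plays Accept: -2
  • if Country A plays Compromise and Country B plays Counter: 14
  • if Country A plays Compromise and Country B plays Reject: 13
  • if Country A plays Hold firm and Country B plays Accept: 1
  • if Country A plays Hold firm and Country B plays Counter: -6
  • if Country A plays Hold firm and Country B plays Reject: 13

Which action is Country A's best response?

Compromise

E[Concede] = 0.375·(5) + 0.5·(12) + 0.125·(12) = 9.375
E[Compromise] = 0.375·(14) + 0.5·(13) + 0.125·(13) = 13.375
E[Hold firm] = 0.375·(-6) + 0.5·(13) + 0.125·(13) = 5.875
Best response: Compromise (13.375 is the largest).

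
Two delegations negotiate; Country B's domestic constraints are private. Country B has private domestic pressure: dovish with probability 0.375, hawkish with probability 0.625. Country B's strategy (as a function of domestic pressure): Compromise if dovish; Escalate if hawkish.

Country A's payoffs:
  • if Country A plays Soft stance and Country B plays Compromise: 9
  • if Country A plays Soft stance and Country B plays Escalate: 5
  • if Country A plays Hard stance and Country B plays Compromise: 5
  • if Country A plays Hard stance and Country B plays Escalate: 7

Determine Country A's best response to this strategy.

Soft stance

E[Soft stance] = 0.375·(9) + 0.625·(5) = 6.5
E[Hard stance] = 0.375·(5) + 0.625·(7) = 6.25
Best response: Soft stance (6.5 is the largest).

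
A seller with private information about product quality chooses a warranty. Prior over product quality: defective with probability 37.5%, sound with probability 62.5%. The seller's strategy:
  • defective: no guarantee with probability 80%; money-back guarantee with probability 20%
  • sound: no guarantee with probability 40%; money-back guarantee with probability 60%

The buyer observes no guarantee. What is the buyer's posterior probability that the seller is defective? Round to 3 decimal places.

0.545

P(no guarantee) = 0.375·0.8 + 0.625·0.4 = 0.55
P(defective | no guarantee) = (0.375·0.8) / 0.55 = 0.3 / 0.55 = 0.545455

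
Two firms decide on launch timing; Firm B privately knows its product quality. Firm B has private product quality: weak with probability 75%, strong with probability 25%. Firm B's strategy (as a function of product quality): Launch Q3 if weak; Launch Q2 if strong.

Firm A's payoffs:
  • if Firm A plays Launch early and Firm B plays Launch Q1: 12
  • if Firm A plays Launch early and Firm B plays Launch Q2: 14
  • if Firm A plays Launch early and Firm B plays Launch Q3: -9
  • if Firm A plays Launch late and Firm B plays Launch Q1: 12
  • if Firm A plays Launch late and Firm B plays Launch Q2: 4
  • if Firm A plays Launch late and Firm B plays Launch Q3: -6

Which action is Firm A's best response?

Launch early

Compute Firm A's expected payoff for each action, taking the expectation over Firm B's type.
E[Launch early] = 0.75·(-9) + 0.25·(14) = -3.25
E[Launch late] = 0.75·(-6) + 0.25·(4) = -3.5
Best response: Launch early (-3.25 is the largest).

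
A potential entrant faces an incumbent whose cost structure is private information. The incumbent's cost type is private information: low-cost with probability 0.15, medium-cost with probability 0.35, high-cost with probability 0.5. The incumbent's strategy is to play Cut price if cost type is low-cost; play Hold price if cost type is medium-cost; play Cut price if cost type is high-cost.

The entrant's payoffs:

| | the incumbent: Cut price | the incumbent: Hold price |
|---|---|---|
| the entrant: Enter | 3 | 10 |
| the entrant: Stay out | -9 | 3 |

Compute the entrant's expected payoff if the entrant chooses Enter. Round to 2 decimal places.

5.45

E[Enter] = 0.15·3 + 0.35·10 + 0.5·3 = 0.45 + 3.5 + 1.5 = 5.45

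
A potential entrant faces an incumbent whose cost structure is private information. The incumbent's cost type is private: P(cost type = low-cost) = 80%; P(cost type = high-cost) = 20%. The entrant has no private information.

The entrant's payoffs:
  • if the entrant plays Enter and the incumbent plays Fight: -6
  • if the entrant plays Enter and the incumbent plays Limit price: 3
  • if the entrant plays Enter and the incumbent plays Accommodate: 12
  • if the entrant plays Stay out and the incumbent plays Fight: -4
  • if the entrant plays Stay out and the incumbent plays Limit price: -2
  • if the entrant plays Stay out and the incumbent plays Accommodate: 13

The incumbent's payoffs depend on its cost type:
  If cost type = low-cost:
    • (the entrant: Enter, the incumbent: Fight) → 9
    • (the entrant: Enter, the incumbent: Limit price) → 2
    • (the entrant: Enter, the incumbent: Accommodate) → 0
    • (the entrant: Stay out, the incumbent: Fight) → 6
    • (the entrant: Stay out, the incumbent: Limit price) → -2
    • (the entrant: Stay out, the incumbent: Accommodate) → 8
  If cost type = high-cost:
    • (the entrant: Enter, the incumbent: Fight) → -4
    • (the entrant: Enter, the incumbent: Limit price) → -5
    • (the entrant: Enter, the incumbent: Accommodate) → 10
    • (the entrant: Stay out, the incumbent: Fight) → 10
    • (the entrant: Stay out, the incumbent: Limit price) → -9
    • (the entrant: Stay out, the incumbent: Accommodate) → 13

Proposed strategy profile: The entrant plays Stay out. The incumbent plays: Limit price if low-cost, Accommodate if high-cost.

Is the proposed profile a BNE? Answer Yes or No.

The entrant plays Stay out: E[Stay out] = 0.8·(-2) + 0.2·(13) = 1; E[Enter] = 4.8. Not best-responding. ✗
The incumbent (cost type low-cost), facing Stay out: Fight gives 6, Limit price gives -2, Accommodate gives 8. Proposed Limit price is not best — profitable deviation exists. ✗
The incumbent (cost type high-cost), facing Stay out: Fight gives 10, Limit price gives -9, Accommodate gives 13. Proposed Accommodate is best. ✓

No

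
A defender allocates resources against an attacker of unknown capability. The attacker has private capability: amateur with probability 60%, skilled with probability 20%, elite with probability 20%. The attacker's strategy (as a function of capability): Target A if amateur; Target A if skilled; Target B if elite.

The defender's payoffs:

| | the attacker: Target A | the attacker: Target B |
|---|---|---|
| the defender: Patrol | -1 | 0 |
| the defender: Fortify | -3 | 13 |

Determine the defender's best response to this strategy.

Fortify

Compute the defender's expected payoff for each action, taking the expectation over the attacker's type.
E[Patrol] = 0.6·(-1) + 0.2·(-1) + 0.2·(0) = -0.8
E[Fortify] = 0.6·(-3) + 0.2·(-3) + 0.2·(13) = 0.2
Best response: Fortify (0.2 is the largest).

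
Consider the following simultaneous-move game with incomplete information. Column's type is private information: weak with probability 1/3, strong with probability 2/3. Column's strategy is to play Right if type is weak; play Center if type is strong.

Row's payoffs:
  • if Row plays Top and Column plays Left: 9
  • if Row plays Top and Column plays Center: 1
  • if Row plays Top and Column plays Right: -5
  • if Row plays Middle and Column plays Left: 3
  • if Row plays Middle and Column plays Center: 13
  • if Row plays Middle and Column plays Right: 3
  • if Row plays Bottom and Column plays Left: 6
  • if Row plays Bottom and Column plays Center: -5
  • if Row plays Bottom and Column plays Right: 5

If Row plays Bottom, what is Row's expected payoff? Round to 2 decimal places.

E[Bottom] = 1/3·5 + 2/3·(-5) = 5/3 + (-10/3) = -5/3

-1.67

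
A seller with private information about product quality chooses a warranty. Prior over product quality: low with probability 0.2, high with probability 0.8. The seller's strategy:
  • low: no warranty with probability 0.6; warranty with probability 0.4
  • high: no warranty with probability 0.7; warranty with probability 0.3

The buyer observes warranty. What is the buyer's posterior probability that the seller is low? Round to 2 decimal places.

P(warranty) = 0.2·0.4 + 0.8·0.3 = 0.32
P(low | warranty) = (0.2·0.4) / 0.32 = 0.08 / 0.32 = 0.25

0.25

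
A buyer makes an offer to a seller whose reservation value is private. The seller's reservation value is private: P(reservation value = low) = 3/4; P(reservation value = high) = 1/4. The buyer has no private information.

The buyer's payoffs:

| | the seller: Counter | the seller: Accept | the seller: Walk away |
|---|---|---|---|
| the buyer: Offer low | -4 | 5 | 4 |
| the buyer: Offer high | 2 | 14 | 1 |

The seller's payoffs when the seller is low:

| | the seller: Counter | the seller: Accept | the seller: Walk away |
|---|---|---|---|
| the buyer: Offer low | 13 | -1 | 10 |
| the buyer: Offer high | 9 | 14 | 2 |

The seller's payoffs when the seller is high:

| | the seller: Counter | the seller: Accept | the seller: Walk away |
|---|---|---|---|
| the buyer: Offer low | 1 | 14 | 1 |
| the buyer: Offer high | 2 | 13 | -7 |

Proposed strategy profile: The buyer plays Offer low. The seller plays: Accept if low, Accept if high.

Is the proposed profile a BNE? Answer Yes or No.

No

The buyer plays Offer low: E[Offer low] = 3/4·(5) + 1/4·(5) = 5; E[Offer high] = 14. Not best-responding. ✗
The seller (reservation value low), facing Offer low: Counter gives 13, Accept gives -1, Walk away gives 10. Proposed Accept is not best — profitable deviation exists. ✗
The seller (reservation value high), facing Offer low: Counter gives 1, Accept gives 14, Walk away gives 1. Proposed Accept is best. ✓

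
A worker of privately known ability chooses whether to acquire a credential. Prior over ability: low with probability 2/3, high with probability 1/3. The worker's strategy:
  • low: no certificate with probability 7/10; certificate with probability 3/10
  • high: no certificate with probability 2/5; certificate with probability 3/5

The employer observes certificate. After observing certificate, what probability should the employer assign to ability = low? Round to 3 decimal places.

0.500

P(certificate) = (2/3)·(3/10) + (1/3)·(3/5) = 2/5
P(low | certificate) = ((2/3)·(3/10)) / (2/5) = (1/5) / (2/5) = 1/2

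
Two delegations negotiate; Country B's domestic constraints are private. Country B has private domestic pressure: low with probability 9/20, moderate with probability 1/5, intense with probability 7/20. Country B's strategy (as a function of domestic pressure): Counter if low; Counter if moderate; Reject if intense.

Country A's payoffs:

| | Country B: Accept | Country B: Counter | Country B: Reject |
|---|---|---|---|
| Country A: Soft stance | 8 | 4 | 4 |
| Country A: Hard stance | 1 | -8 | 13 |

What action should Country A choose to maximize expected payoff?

Soft stance

E[Soft stance] = 9/20·(4) + 1/5·(4) + 7/20·(4) = 4
E[Hard stance] = 9/20·(-8) + 1/5·(-8) + 7/20·(13) = -13/20
Best response: Soft stance (4 is the largest).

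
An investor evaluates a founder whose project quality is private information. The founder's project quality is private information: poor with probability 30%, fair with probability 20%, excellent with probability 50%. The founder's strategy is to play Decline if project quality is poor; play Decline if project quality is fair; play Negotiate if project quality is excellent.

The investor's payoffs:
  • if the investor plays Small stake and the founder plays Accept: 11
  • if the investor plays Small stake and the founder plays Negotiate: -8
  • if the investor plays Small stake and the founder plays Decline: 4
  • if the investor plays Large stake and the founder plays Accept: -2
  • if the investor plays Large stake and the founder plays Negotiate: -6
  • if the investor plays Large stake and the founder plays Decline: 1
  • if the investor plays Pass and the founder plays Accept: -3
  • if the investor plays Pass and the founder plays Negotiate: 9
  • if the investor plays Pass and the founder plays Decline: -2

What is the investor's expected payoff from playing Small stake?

-2

Take the expectation over the founder's project quality, weighting each type's action by its prior probability.
E[Small stake] = 0.3·4 + 0.2·4 + 0.5·(-8) = 1.2 + 0.8 + (-4) = -2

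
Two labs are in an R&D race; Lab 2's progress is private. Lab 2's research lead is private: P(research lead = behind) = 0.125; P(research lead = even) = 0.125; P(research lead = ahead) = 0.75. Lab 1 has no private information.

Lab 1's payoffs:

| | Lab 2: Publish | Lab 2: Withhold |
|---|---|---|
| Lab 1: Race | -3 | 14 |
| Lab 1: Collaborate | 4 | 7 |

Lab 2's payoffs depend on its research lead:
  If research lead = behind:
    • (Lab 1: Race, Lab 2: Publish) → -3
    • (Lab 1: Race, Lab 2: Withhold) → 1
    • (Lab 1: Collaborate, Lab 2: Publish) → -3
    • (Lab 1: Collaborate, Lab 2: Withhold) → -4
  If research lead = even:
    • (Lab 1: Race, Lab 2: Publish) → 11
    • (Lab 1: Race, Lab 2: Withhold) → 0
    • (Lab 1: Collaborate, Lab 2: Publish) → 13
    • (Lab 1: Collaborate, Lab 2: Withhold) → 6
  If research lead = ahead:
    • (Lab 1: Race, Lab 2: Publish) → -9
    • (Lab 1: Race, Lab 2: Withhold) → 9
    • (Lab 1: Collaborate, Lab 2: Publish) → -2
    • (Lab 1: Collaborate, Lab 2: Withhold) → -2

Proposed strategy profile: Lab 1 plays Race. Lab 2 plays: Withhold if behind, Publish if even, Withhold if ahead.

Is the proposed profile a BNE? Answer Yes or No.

Yes

Lab 1 plays Race: E[Race] = 0.125·(14) + 0.125·(-3) + 0.75·(14) = 11.875; E[Collaborate] = 6.625. Best-responding. ✓
Lab 2 (research lead behind), facing Race: Publish gives -3, Withhold gives 1. Proposed Withhold is best. ✓
Lab 2 (research lead even), facing Race: Publish gives 11, Withhold gives 0. Proposed Publish is best. ✓
Lab 2 (research lead ahead), facing Race: Publish gives -9, Withhold gives 9. Proposed Withhold is best. ✓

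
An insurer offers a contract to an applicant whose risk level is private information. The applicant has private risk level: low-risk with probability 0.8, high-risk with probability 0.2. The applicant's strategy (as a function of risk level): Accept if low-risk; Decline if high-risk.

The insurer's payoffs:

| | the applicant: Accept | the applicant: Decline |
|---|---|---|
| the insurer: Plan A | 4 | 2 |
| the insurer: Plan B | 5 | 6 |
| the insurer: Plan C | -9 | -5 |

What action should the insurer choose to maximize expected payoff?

Compute the insurer's expected payoff for each action, taking the expectation over the applicant's type.
E[Plan A] = 0.8·(4) + 0.2·(2) = 3.6
E[Plan B] = 0.8·(5) + 0.2·(6) = 5.2
E[Plan C] = 0.8·(-9) + 0.2·(-5) = -8.2
Best response: Plan B (5.2 is the largest).

Plan B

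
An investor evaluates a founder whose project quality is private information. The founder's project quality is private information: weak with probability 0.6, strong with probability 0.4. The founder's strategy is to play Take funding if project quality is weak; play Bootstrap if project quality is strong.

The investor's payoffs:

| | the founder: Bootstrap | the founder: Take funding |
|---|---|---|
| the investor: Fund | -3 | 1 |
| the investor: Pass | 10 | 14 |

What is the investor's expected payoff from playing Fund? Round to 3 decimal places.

E[Fund] = 0.6·1 + 0.4·(-3) = 0.6 + (-1.2) = -0.6

-0.600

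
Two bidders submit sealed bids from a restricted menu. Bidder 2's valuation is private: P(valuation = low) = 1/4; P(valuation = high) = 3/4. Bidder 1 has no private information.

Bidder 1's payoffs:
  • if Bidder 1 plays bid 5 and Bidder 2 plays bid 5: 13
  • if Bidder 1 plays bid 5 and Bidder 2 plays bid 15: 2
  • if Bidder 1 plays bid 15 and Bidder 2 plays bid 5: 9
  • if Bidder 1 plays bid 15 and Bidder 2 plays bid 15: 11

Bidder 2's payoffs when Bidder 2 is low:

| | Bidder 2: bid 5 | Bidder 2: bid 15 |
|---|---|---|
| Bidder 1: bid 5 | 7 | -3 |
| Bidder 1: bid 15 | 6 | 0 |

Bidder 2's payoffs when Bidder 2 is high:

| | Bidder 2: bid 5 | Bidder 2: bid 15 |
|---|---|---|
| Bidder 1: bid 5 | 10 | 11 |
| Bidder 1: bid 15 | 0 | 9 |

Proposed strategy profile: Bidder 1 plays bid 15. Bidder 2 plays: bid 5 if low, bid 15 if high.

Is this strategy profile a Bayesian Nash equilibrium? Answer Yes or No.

Yes

Bidder 1 plays bid 15: E[bid 15] = 1/4·(9) + 3/4·(11) = 21/2; E[bid 5] = 19/4. Best-responding. ✓
Bidder 2 (valuation low), facing bid 15: bid 5 gives 6, bid 15 gives 0. Proposed bid 5 is best. ✓
Bidder 2 (valuation high), facing bid 15: bid 5 gives 0, bid 15 gives 9. Proposed bid 15 is best. ✓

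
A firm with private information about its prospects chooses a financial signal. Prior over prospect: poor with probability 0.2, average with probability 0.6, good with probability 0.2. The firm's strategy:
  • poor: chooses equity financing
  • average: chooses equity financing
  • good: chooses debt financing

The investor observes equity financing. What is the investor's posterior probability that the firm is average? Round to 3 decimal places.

P(equity financing) = 0.2·1 + 0.6·1 + 0.2·0 = 0.8
P(average | equity financing) = (0.6·1) / 0.8 = 0.6 / 0.8 = 0.75

0.750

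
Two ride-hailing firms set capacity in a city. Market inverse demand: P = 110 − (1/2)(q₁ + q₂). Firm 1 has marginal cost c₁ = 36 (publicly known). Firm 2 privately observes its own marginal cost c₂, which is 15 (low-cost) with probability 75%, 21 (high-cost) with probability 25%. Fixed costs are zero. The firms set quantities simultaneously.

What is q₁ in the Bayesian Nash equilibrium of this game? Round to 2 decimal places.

Each type of Firm 2 best-responds to q₁; Firm 1 best-responds to the expected q₂ over Firm 2's types.
Firm 2 with cost c maximizes (110 − (1/2)(q₁+q₂) − c)·q₂, giving q₂(c) = (110 − c − (1/2)q₁).
E[c₂] = 0.75·15 + 0.25·21 = 16.5
Firm 1's FOC against E[q₂] yields q₁ = (110 − 2·36 + E[c₂])/(3/2) = (110 − 72 + 16.5)/(3/2) = 36.3333.

36.33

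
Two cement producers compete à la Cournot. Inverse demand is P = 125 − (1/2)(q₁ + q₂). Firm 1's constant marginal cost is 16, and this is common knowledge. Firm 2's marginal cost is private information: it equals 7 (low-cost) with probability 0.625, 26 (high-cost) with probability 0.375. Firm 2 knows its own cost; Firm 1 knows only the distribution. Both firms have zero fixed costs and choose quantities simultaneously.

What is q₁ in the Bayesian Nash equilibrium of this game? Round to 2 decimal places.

71.42

Type-c best response for Firm 2: q₂(c) = (125 − c) − q₁/2.
Firm 1 maximizes expected profit; its first-order condition is 125 − q₁ − (1/2)E[q₂] − 16 = 0.
Substituting E[q₂] and solving: E[c₂] = 14.125, so q₁ = (125 − 2·16 + 14.125)/(3/2) = 71.4167.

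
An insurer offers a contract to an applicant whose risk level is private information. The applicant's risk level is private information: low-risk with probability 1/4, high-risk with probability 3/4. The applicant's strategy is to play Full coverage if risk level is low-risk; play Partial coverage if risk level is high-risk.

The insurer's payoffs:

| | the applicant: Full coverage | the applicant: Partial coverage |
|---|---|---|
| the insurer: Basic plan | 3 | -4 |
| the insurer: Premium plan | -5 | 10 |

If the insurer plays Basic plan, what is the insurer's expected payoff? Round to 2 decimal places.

-2.25

E[Basic plan] = 1/4·3 + 3/4·(-4) = 3/4 + (-3) = -9/4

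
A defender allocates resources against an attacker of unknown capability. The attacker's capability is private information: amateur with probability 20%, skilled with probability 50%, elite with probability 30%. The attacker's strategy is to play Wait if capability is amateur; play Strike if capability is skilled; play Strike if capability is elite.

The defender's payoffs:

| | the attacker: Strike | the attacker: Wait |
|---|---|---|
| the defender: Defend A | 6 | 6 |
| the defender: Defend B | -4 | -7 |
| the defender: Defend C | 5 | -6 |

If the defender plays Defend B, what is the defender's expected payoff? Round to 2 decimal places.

E[Defend B] = 0.2·(-7) + 0.5·(-4) + 0.3·(-4) = (-1.4) + (-2) + (-1.2) = -4.6

-4.60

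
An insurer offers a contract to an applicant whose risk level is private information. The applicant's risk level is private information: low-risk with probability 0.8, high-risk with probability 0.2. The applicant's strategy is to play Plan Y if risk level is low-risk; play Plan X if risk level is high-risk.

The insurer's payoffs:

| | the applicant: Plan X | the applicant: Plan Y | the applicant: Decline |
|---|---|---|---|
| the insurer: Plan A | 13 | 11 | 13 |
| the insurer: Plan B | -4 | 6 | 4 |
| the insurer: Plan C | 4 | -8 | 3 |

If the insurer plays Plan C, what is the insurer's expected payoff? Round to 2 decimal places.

E[Plan C] = 0.8·(-8) + 0.2·4 = (-6.4) + 0.8 = -5.6

-5.60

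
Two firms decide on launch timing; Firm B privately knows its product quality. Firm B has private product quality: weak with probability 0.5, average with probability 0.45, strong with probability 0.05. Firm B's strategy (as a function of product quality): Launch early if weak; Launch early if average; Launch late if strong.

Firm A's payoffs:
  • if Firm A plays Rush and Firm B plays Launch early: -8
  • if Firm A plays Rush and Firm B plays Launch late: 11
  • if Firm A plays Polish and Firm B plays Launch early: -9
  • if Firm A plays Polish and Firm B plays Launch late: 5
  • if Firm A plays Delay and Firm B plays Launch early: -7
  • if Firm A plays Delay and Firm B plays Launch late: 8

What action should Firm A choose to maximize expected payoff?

Delay

Compute Firm A's expected payoff for each action, taking the expectation over Firm B's type.
E[Rush] = 0.5·(-8) + 0.45·(-8) + 0.05·(11) = -7.05
E[Polish] = 0.5·(-9) + 0.45·(-9) + 0.05·(5) = -8.3
E[Delay] = 0.5·(-7) + 0.45·(-7) + 0.05·(8) = -6.25
Best response: Delay (-6.25 is the largest).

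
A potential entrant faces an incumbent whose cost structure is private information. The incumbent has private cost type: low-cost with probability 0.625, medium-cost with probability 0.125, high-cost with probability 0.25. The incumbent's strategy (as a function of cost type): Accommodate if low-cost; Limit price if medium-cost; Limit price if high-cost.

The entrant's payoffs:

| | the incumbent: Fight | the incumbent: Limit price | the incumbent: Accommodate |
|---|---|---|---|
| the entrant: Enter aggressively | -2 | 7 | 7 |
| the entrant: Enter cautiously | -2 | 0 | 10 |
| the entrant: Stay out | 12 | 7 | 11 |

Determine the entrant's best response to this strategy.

Stay out

E[Enter aggressively] = 0.625·(7) + 0.125·(7) + 0.25·(7) = 7
E[Enter cautiously] = 0.625·(10) + 0.125·(0) + 0.25·(0) = 6.25
E[Stay out] = 0.625·(11) + 0.125·(7) + 0.25·(7) = 9.5
Best response: Stay out (9.5 is the largest).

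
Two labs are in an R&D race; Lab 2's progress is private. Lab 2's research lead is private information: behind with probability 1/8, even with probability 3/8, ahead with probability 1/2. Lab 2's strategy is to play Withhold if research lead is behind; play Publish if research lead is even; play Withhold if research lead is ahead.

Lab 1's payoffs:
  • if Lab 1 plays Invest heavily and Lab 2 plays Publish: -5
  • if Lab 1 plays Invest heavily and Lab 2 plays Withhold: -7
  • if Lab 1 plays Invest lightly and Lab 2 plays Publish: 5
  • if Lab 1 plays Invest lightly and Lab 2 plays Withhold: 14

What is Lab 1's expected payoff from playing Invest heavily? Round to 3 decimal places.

-6.250

Take the expectation over Lab 2's research lead, weighting each type's action by its prior probability.
E[Invest heavily] = 1/8·(-7) + 3/8·(-5) + 1/2·(-7) = (-7/8) + (-15/8) + (-7/2) = -25/4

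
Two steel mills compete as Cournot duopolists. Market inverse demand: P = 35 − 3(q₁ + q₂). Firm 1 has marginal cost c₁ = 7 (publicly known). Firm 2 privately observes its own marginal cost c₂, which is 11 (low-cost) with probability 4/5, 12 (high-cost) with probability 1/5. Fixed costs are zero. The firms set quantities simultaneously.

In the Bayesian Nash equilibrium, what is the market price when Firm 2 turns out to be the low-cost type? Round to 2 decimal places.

17.63

Type-c best response for Firm 2: q₂(c) = (35 − c)/6 − q₁/2.
Firm 1 maximizes expected profit; its first-order condition is 35 − 6q₁ − 3E[q₂] − 7 = 0.
Substituting E[q₂] and solving: E[c₂] = 11.2, so q₁ = (35 − 2·7 + 11.2)/9 = 3.57778.
q₂(low-cost) = 2.21111, so P = 35 − 3·(3.57778 + 2.21111) = 17.6333.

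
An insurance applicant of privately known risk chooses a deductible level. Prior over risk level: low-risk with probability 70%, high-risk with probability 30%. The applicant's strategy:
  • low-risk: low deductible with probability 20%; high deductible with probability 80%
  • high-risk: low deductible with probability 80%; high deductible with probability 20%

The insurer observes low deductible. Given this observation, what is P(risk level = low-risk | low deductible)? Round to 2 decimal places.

0.37

P(low deductible) = 0.7·0.2 + 0.3·0.8 = 0.38
P(low-risk | low deductible) = (0.7·0.2) / 0.38 = 0.14 / 0.38 = 0.368421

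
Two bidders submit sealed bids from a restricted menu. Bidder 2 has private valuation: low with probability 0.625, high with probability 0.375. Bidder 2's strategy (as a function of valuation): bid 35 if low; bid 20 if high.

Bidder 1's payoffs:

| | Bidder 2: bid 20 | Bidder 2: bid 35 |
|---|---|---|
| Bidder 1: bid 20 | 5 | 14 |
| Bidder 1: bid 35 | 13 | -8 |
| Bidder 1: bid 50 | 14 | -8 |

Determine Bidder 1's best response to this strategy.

bid 20

Compute Bidder 1's expected payoff for each action, taking the expectation over Bidder 2's type.
E[bid 20] = 0.625·(14) + 0.375·(5) = 10.625
E[bid 35] = 0.625·(-8) + 0.375·(13) = -0.125
E[bid 50] = 0.625·(-8) + 0.375·(14) = 0.25
Best response: bid 20 (10.625 is the largest).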